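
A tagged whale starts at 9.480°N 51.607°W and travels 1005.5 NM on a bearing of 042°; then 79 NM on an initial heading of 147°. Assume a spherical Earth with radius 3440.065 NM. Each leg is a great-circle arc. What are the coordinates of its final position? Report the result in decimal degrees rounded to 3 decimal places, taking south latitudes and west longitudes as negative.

Apply the spherical direct solution leg by leg, carrying full precision between legs.
Leg 1: from (9.480°, -51.607°), δ = 1005.5/3440.065 = 0.292291 rad, θ = 42° → φ = 21.650°, λ = -39.635°.
Leg 2: from (21.650°, -39.635°), δ = 79/3440.065 = 0.022965 rad, θ = 147° → φ = 20.544°, λ = -38.869°.

latitude 20.544°, longitude -38.869°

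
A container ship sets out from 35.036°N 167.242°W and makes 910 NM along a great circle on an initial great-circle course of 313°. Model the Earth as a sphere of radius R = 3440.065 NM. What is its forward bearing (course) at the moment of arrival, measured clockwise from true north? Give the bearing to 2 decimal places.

Central angle δ = d/R = 0.264530 rad.
Converting: φ₁ = 0.611494 rad, θ = 5.462881 rad.
Destination latitude: φ₂ = arcsin( sin φ₁ cos δ + cos φ₁ sin δ cos θ ) = arcsin(0.700122) = 44.437°.
For the longitude increment, Δλ = atan2( sin θ sin δ cos φ₁, cos δ − sin φ₁ sin φ₂ ) = atan2(-0.156566, 0.563282) = -15.533°.
λ₂ = -167.242° + -15.533° = -182.775°, normalized to (−180°, 180°] → 177.225°.
The forward bearing on arrival equals the back-azimuth from the destination plus 180°.
Back-azimuth from P₂ (44.44°, 177.22°) to P₁ (35.04°, -167.24°), with Δλ' = λ₁ − λ₂ = -344.47°: atan2( sin Δλ' cos φ₁ , cos φ₂ sin φ₁ − sin φ₂ cos φ₁ cos Δλ' ) = 123.00°.
Final bearing = (123.00° + 180°) mod 360° = 303.00°.

final bearing 303.00°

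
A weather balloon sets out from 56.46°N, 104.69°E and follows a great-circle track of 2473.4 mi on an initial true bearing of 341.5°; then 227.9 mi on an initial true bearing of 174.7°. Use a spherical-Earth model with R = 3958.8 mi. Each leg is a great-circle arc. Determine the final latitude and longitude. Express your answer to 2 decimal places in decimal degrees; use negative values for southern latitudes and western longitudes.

Apply the spherical direct solution leg by leg, carrying full precision between legs.
Leg 1: from (56.46°, 104.69°), δ = 2473.4/3958.8 = 0.624785 rad, θ = 341.5° → φ = 79.27°, λ = 10.32°.
Leg 2: from (79.27°, 10.32°), δ = 227.9/3958.8 = 0.057568 rad, θ = 174.7° → φ = 75.98°, λ = 11.57°.

latitude 75.98°, longitude 11.57°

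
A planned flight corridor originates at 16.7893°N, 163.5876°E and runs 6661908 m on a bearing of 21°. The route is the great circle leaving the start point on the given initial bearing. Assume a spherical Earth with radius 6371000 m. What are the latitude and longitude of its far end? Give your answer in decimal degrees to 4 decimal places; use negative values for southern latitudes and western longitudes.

latitude 66.6591°, longitude -144.9101°

Angular distance δ = d/R = 6661908 / 6371000 = 1.045661 rad.
With φ₁ = 16.7893° = 0.293029 rad and θ = 21° = 0.366519 rad:
Destination latitude: φ₂ = arcsin( sin φ₁ cos δ + cos φ₁ sin δ cos θ ) = arcsin(0.918164) = 66.6591°.
For the longitude increment, Δλ = atan2( sin θ sin δ cos φ₁, cos δ − sin φ₁ sin φ₂ ) = atan2(0.296862, 0.236115) = 51.5023°.
λ₂ = 163.5876° + 51.5023° = 215.0899°, normalized to (−180°, 180°] → -144.9101°.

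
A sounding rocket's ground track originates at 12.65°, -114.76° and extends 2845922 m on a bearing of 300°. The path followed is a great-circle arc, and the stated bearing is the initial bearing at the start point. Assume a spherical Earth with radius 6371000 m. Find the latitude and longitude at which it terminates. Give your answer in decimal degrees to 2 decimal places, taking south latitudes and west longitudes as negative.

Central angle δ = d/R = 0.446699 rad.
Start latitude φ₁ = 0.220784 rad; initial bearing θ = 5.235988 rad.
sin φ₂ = sin φ₁ cos δ + cos φ₁ sin δ cos θ = (0.218995)(0.901878) + (0.975726)(0.431991)(0.500000) = 0.408259
φ₂ = asin(0.408259) = 0.420546 rad = 24.10°.
Δλ = atan2( sin θ sin δ cos φ₁ , cos δ − sin φ₁ sin φ₂ ) = atan2(-0.365034, 0.812471) = -0.422262 rad = -24.19°.
λ₂ = λ₁ + Δλ = -138.95°.

latitude 24.10°, longitude -138.95°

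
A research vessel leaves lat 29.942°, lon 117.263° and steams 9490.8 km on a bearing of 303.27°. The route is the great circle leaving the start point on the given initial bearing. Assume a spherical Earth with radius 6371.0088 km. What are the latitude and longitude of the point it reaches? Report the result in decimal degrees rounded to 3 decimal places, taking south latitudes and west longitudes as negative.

latitude 30.947°, longitude 13.592°

The arc subtends δ = 9490.8/6371.0088 = 1.489686 rad at the centre.
With φ₁ = 29.942° = 0.522586 rad and θ = 303.27° = 5.293060 rad:
Applying the spherical law of cosines for sides, sin φ₂ = sin φ₁ cos δ + cos φ₁ sin δ cos θ = 0.514243, so φ₂ = 30.947°.
Then Δλ = atan2(-0.722120, -0.175649) = -1.809403 rad, from sin θ sin δ cos φ₁ over cos δ − sin φ₁ sin φ₂.
Hence λ₂ = 117.263° + -103.671° = 13.592°.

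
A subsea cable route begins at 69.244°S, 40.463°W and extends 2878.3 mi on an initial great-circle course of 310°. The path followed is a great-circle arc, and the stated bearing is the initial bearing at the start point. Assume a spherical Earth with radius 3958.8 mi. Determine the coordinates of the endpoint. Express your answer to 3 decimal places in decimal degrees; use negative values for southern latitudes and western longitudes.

latitude -33.177°, longitude -77.933°

Central angle δ = d/R = 0.727064 rad.
Converting: φ₁ = -1.208536 rad, θ = 5.410521 rad.
sin φ₂ = sin φ₁ cos δ + cos φ₁ sin δ cos θ = (-0.935098)(0.747129) + (0.354389)(0.664679)(0.642788) = -0.547227
φ₂ = asin(-0.547227) = -0.579048 rad = -33.177°.
Then Δλ = atan2(-0.180445, 0.235418) = -0.653971 rad, from sin θ sin δ cos φ₁ over cos δ − sin φ₁ sin φ₂.
λ₂ = λ₁ + Δλ = -77.933°.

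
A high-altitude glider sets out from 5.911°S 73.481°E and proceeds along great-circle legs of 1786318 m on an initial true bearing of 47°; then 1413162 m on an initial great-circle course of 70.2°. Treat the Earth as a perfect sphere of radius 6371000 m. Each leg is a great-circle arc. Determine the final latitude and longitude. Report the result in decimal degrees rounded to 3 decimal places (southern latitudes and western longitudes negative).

latitude 9.254°, longitude 97.310°

Apply the spherical direct solution leg by leg, carrying full precision between legs.
Leg 1: from (-5.911°, 73.481°), δ = 1786318/6371000 = 0.280383 rad, θ = 47° → φ = 5.092°, λ = 85.204°.
Leg 2: from (5.092°, 85.204°), δ = 1413162/6371000 = 0.221812 rad, θ = 70.2° → φ = 9.254°, λ = 97.310°.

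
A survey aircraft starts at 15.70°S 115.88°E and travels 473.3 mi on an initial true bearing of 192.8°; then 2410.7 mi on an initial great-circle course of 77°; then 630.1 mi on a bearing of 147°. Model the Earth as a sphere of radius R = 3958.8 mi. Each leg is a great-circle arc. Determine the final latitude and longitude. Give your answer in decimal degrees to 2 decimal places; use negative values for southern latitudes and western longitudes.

Apply the spherical direct solution leg by leg, carrying full precision between legs.
Leg 1: from (-15.70°, 115.88°), δ = 473.3/3958.8 = 0.119556 rad, θ = 192.8° → φ = -22.37°, λ = 114.24°.
Leg 2: from (-22.37°, 114.24°), δ = 2410.7/3958.8 = 0.608947 rad, θ = 77° → φ = -11.14°, λ = 148.86°.
Leg 3: from (-11.14°, 148.86°), δ = 630.1/3958.8 = 0.159164 rad, θ = 147° → φ = -18.74°, λ = 154.09°.

latitude -18.74°, longitude 154.09°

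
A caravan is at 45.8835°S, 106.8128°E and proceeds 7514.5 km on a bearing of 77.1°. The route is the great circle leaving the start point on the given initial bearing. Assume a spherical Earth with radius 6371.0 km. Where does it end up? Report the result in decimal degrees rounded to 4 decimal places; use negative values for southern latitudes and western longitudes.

Angular distance δ = d/R = 7514.5 / 6371 = 1.179485 rad.
Start latitude φ₁ = -0.800818 rad; initial bearing θ = 1.345649 rad.
Applying the spherical law of cosines for sides, sin φ₂ = sin φ₁ cos δ + cos φ₁ sin δ cos θ = -0.130156, so φ₂ = -7.4786°.
Then Δλ = atan2(0.627259, 0.287958) = 1.140422 rad, from sin θ sin δ cos φ₁ over cos δ − sin φ₁ sin φ₂.
λ₂ = 106.8128° + 65.3414° = 172.1542°.

latitude -7.4786°, longitude 172.1542°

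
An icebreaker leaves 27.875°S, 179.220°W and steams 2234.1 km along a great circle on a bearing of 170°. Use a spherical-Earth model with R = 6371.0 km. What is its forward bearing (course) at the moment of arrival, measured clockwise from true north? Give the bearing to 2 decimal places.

final bearing 166.85°

Angular distance δ = d/R = 2234.1 / 6371 = 0.350667 rad.
Converting: φ₁ = -0.486511 rad, θ = 2.967060 rad.
Applying the spherical law of cosines for sides, sin φ₂ = sin φ₁ cos δ + cos φ₁ sin δ cos θ = -0.738143, so φ₂ = -47.573°.
For the longitude increment, Δλ = atan2( sin θ sin δ cos φ₁, cos δ − sin φ₁ sin φ₂ ) = atan2(0.052731, 0.594029) = 5.073°.
λ₂ = λ₁ + Δλ = -174.147°.
The forward bearing on arrival equals the back-azimuth from the destination plus 180°.
Back-azimuth from P₂ (-47.57°, -174.15°) to P₁ (-27.88°, -179.22°), with Δλ' = λ₁ − λ₂ = -5.07°: atan2( sin Δλ' cos φ₁ , cos φ₂ sin φ₁ − sin φ₂ cos φ₁ cos Δλ' ) = 346.85°.
Final bearing = (346.85° + 180°) mod 360° = 166.85°.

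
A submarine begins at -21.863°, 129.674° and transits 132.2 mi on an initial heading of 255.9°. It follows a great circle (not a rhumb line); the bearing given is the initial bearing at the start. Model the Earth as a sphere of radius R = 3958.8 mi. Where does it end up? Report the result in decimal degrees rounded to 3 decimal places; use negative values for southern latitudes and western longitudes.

δ = 132.2/3958.8 = 0.033394 rad (1.9133°).
With φ₁ = -21.863° = -0.381581 rad and θ = 255.9° = 4.466298 rad:
Destination latitude: φ₂ = arcsin( sin φ₁ cos δ + cos φ₁ sin δ cos θ ) = arcsin(-0.379730) = -22.317°.
Δλ = atan2( sin θ sin δ cos φ₁ , cos δ − sin φ₁ sin φ₂ ) = atan2(-0.030053, 0.858035) = -0.035011 rad = -2.006°.
λ₂ = 129.674° + -2.006° = 127.668°.

latitude -22.317°, longitude 127.668°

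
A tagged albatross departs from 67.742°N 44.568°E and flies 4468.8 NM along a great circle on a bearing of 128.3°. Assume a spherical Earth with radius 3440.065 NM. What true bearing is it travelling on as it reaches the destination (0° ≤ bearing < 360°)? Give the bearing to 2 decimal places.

The arc subtends δ = 4468.8/3440.065 = 1.299045 rad at the centre.
Start latitude φ₁ = 1.182321 rad; initial bearing θ = 2.239257 rad.
Destination latitude: φ₂ = arcsin( sin φ₁ cos δ + cos φ₁ sin δ cos θ ) = arcsin(0.022275) = 1.276°.
Then Δλ = atan2(0.286347, 0.247804) = 0.857432 rad, from sin θ sin δ cos φ₁ over cos δ − sin φ₁ sin φ₂.
λ₂ = 44.568° + 49.127° = 93.695°.
The forward bearing on arrival equals the back-azimuth from the destination plus 180°.
Back-azimuth from P₂ (1.28°, 93.70°) to P₁ (67.74°, 44.57°), with Δλ' = λ₁ − λ₂ = -49.13°: atan2( sin Δλ' cos φ₁ , cos φ₂ sin φ₁ − sin φ₂ cos φ₁ cos Δλ' ) = 342.70°.
Final bearing = (342.70° + 180°) mod 360° = 162.70°.

final bearing 162.70°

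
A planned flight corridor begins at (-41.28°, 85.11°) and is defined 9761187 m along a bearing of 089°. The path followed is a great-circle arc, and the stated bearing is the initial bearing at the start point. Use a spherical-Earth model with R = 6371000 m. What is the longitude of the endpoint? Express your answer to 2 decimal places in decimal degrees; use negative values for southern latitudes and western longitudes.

δ = 9761187/6371000 = 1.532128 rad (87.7845°).
Start latitude φ₁ = -0.720472 rad; initial bearing θ = 1.553343 rad.
sin φ₂ = sin φ₁ cos δ + cos φ₁ sin δ cos θ = (-0.659739)(0.038659) + (0.751494)(0.999252)(0.017452) = -0.012399
φ₂ = asin(-0.012399) = -0.012399 rad = -0.71°.
Δλ = atan2( sin θ sin δ cos φ₁ , cos δ − sin φ₁ sin φ₂ ) = atan2(0.750818, 0.030479) = 1.530225 rad = 87.68°.
λ₂ = 85.11° + 87.68° = 172.79°.

longitude 172.79°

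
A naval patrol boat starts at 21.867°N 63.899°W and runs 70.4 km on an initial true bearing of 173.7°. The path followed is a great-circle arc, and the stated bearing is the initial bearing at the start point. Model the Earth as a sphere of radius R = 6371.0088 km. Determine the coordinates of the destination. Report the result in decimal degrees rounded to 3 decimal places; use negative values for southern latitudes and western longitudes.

latitude 21.238°, longitude -63.824°

δ = 70.4/6371.0088 = 0.011050 rad (0.6331°).
Start latitude φ₁ = 0.381651 rad; initial bearing θ = 3.031637 rad.
Applying the spherical law of cosines for sides, sin φ₂ = sin φ₁ cos δ + cos φ₁ sin δ cos θ = 0.362238, so φ₂ = 21.238°.
Δλ = atan2( sin θ sin δ cos φ₁ , cos δ − sin φ₁ sin φ₂ ) = atan2(0.001125, 0.865022) = 0.001301 rad = 0.075°.
λ₂ = -63.899° + 0.075° = -63.824°.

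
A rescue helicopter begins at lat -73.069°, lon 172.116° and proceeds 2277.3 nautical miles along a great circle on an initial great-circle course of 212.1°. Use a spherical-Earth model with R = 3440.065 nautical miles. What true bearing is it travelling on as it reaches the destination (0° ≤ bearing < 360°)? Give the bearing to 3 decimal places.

δ = 2277.3/3440.065 = 0.661993 rad (37.9294°).
With φ₁ = -73.069° = -1.275295 rad and θ = 212.1° = 3.701843 rad:
Applying the spherical law of cosines for sides, sin φ₂ = sin φ₁ cos δ + cos φ₁ sin δ cos θ = -0.906224, so φ₂ = -64.989°.
For the longitude increment, Δλ = atan2( sin θ sin δ cos φ₁, cos δ − sin φ₁ sin φ₂ ) = atan2(-0.095126, -0.078176) = -129.414°.
λ₂ = 172.116° + -129.414° = 42.702°.
The forward bearing on arrival equals the back-azimuth from the destination plus 180°.
Back-azimuth from P₂ (-64.989°, 42.702°) to P₁ (-73.069°, 172.116°), with Δλ' = λ₁ − λ₂ = 129.414°: atan2( sin Δλ' cos φ₁ , cos φ₂ sin φ₁ − sin φ₂ cos φ₁ cos Δλ' ) = 158.529°.
Final bearing = (158.529° + 180°) mod 360° = 338.529°.

final bearing 338.529°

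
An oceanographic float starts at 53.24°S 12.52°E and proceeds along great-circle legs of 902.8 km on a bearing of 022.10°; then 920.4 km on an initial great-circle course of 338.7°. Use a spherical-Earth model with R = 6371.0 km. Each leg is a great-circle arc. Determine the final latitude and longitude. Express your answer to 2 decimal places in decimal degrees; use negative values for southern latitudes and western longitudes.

latitude -37.85°, longitude 13.08°

Apply the spherical direct solution leg by leg, carrying full precision between legs.
Leg 1: from (-53.24°, 12.52°), δ = 902.8/6371 = 0.141705 rad, θ = 22.1° → φ = -45.63°, λ = 16.88°.
Leg 2: from (-45.63°, 16.88°), δ = 920.4/6371 = 0.144467 rad, θ = 338.7° → φ = -37.85°, λ = 13.08°.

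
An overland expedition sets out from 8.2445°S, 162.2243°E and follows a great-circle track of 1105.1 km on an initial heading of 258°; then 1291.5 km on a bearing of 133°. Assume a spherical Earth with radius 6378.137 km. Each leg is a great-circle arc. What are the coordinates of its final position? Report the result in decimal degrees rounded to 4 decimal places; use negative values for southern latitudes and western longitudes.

latitude -17.9453°, longitude 161.2530°

Apply the spherical direct solution leg by leg, carrying full precision between legs.
Leg 1: from (-8.2445°, 162.2243°), δ = 1105.1/6378.137 = 0.173264 rad, θ = 258° → φ = -10.1790°, λ = 152.3593°.
Leg 2: from (-10.1790°, 152.3593°), δ = 1291.5/6378.137 = 0.202489 rad, θ = 133° → φ = -17.9453°, λ = 161.2530°.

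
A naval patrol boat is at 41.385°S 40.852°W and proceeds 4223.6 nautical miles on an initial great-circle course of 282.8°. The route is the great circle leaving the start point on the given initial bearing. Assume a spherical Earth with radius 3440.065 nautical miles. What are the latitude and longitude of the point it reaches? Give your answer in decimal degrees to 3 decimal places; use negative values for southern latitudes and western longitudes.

Central angle δ = d/R = 1.227767 rad.
With φ₁ = -41.385° = -0.722305 rad and θ = 282.8° = 4.935791 rad:
Applying the spherical law of cosines for sides, sin φ₂ = sin φ₁ cos δ + cos φ₁ sin δ cos θ = -0.065820, so φ₂ = -3.774°.
Δλ = atan2( sin θ sin δ cos φ₁ , cos δ − sin φ₁ sin φ₂ ) = atan2(-0.689014, 0.292826) = -1.168931 rad = -66.975°.
λ₂ = λ₁ + Δλ = -107.827°.

latitude -3.774°, longitude -107.827°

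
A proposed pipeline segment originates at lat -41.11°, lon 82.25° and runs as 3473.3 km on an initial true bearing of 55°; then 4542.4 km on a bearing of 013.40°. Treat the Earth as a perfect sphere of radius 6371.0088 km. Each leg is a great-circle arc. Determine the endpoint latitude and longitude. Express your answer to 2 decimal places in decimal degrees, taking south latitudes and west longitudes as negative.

latitude 20.06°, longitude 118.37°

Apply the spherical direct solution leg by leg, carrying full precision between legs.
Leg 1: from (-41.11°, 82.25°), δ = 3473.3/6371.0088 = 0.545173 rad, θ = 55° → φ = -19.76°, λ = 109.08°.
Leg 2: from (-19.76°, 109.08°), δ = 4542.4/6371.0088 = 0.712980 rad, θ = 13.4° → φ = 20.06°, λ = 118.37°.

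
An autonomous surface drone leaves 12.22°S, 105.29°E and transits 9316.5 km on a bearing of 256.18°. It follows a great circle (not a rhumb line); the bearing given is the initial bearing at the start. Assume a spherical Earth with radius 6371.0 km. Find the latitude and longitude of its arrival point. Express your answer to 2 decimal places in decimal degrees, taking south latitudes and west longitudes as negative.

Angular distance δ = d/R = 9316.5 / 6371 = 1.462329 rad.
Converting: φ₁ = -0.213279 rad, θ = 4.471184 rad.
Applying the spherical law of cosines for sides, sin φ₂ = sin φ₁ cos δ + cos φ₁ sin δ cos θ = -0.255002, so φ₂ = -14.77°.
For the longitude increment, Δλ = atan2( sin θ sin δ cos φ₁, cos δ − sin φ₁ sin φ₂ ) = atan2(-0.943472, 0.054279) = -86.71°.
Hence λ₂ = 105.29° + -86.71° = 18.58°.

latitude -14.77°, longitude 18.58°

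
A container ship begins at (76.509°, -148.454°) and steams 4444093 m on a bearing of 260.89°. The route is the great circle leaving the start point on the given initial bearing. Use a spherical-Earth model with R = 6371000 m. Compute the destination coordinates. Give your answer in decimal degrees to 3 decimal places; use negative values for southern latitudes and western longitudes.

latitude 46.182°, longitude 145.192°

Central angle δ = d/R = 0.697550 rad.
Converting: φ₁ = 1.335334 rad, θ = 4.553389 rad.
Destination latitude: φ₂ = arcsin( sin φ₁ cos δ + cos φ₁ sin δ cos θ ) = arcsin(0.721544) = 46.182°.
Then Δλ = atan2(-0.147963, 0.064784) = -1.158100 rad, from sin θ sin δ cos φ₁ over cos δ − sin φ₁ sin φ₂.
λ₂ = -148.454° + -66.354° = -214.808°, normalized to (−180°, 180°] → 145.192°.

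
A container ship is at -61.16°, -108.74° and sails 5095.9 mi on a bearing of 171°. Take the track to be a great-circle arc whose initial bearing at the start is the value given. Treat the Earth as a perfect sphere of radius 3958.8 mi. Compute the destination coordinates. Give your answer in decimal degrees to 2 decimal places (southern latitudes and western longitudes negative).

latitude -44.63°, longitude 59.08°

The arc subtends δ = 5095.9/3958.8 = 1.287234 rad at the centre.
Converting: φ₁ = -1.067443 rad, θ = 2.984513 rad.
Applying the spherical law of cosines for sides, sin φ₂ = sin φ₁ cos δ + cos φ₁ sin δ cos θ = -0.702478, so φ₂ = -44.63°.
Then Δλ = atan2(0.072445, -0.335571) = 2.928970 rad, from sin θ sin δ cos φ₁ over cos δ − sin φ₁ sin φ₂.
Hence λ₂ = -108.74° + 167.82° = 59.08°.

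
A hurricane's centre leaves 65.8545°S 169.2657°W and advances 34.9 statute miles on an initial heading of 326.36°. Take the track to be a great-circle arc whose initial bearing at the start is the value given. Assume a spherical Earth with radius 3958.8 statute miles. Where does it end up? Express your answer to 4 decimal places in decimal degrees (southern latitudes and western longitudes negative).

latitude -65.4325°, longitude -169.9387°

δ = 34.9/3958.8 = 0.008816 rad (0.5051°).
Converting: φ₁ = -1.149378 rad, θ = 5.696057 rad.
Destination latitude: φ₂ = arcsin( sin φ₁ cos δ + cos φ₁ sin δ cos θ ) = arcsin(-0.909472) = -65.4325°.
Then Δλ = atan2(-0.001998, 0.170059) = -0.011746 rad, from sin θ sin δ cos φ₁ over cos δ − sin φ₁ sin φ₂.
λ₂ = -169.2657° + -0.6730° = -169.9387°.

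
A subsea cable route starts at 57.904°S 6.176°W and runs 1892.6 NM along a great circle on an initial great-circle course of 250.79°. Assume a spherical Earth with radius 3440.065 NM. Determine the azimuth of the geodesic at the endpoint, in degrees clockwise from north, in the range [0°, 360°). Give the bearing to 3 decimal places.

δ = 1892.6/3440.065 = 0.550164 rad (31.5221°).
With φ₁ = -57.904° = -1.010615 rad and θ = 250.79° = 4.377111 rad:
Applying the spherical law of cosines for sides, sin φ₂ = sin φ₁ cos δ + cos φ₁ sin δ cos θ = -0.813556, so φ₂ = -54.445°.
Δλ = atan2( sin θ sin δ cos φ₁ , cos δ − sin φ₁ sin φ₂ ) = atan2(-0.262331, 0.163228) = -1.014197 rad = -58.109°.
λ₂ = λ₁ + Δλ = -64.285°.
The forward bearing on arrival equals the back-azimuth from the destination plus 180°.
Back-azimuth from P₂ (-54.445°, -64.285°) to P₁ (-57.904°, -6.176°), with Δλ' = λ₁ − λ₂ = 58.109°: atan2( sin Δλ' cos φ₁ , cos φ₂ sin φ₁ − sin φ₂ cos φ₁ cos Δλ' ) = 120.358°.
Final bearing = (120.358° + 180°) mod 360° = 300.358°.

final bearing 300.358°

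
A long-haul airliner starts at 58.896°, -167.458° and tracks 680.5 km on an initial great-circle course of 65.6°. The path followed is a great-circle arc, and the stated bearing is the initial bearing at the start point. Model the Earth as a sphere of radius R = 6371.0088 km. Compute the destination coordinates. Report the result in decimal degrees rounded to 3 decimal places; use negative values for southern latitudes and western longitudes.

latitude 60.939°, longitude -155.928°

Angular distance δ = d/R = 680.5 / 6371.0088 = 0.106812 rad.
Converting: φ₁ = 1.027929 rad, θ = 1.144936 rad.
Destination latitude: φ₂ = arcsin( sin φ₁ cos δ + cos φ₁ sin δ cos θ ) = arcsin(0.874102) = 60.939°.
Then Δλ = atan2(0.050155, 0.245867) = 0.201229 rad, from sin θ sin δ cos φ₁ over cos δ − sin φ₁ sin φ₂.
λ₂ = -167.458° + 11.530° = -155.928°.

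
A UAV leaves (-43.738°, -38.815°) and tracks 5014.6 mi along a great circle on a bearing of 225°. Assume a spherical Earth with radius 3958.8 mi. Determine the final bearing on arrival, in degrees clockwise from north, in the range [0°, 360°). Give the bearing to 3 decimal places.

Angular distance δ = d/R = 5014.6 / 3958.8 = 1.266697 rad.
Start latitude φ₁ = -0.763372 rad; initial bearing θ = 3.926991 rad.
Applying the spherical law of cosines for sides, sin φ₂ = sin φ₁ cos δ + cos φ₁ sin δ cos θ = -0.694467, so φ₂ = -43.985°.
For the longitude increment, Δλ = atan2( sin θ sin δ cos φ₁, cos δ − sin φ₁ sin φ₂ ) = atan2(-0.487450, -0.180694) = -110.339°.
λ₂ = λ₁ + Δλ = -149.154°.
The forward bearing on arrival equals the back-azimuth from the destination plus 180°.
Back-azimuth from P₂ (-43.985°, -149.154°) to P₁ (-43.738°, -38.815°), with Δλ' = λ₁ − λ₂ = 110.339°: atan2( sin Δλ' cos φ₁ , cos φ₂ sin φ₁ − sin φ₂ cos φ₁ cos Δλ' ) = 134.762°.
Final bearing = (134.762° + 180°) mod 360° = 314.762°.

final bearing 314.762°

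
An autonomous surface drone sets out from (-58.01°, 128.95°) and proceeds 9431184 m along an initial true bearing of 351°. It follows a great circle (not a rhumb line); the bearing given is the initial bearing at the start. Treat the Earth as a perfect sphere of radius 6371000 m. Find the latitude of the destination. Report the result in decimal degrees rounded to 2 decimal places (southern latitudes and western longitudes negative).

Angular distance δ = d/R = 9431184 / 6371000 = 1.480330 rad.
Converting: φ₁ = -1.012465 rad, θ = 6.126106 rad.
Destination latitude: φ₂ = arcsin( sin φ₁ cos δ + cos φ₁ sin δ cos θ ) = arcsin(0.444486) = 26.39°.
Δλ = atan2( sin θ sin δ cos φ₁ , cos δ − sin φ₁ sin φ₂ ) = atan2(-0.082536, 0.467329) = -0.174809 rad = -10.02°.
Hence λ₂ = 128.95° + -10.02° = 118.93°.

latitude 26.39°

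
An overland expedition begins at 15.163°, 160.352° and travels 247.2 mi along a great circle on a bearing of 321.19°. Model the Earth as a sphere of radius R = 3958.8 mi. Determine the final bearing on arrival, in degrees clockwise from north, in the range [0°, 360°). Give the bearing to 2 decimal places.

The arc subtends δ = 247.2/3958.8 = 0.062443 rad at the centre.
With φ₁ = 15.163° = 0.264644 rad and θ = 321.19° = 5.605823 rad:
sin φ₂ = sin φ₁ cos δ + cos φ₁ sin δ cos θ = (0.261566)(0.998051) + (0.965186)(0.062403)(0.779229) = 0.307989
φ₂ = asin(0.307989) = 0.313079 rad = 17.938°.
For the longitude increment, Δλ = atan2( sin θ sin δ cos φ₁, cos δ − sin φ₁ sin φ₂ ) = atan2(-0.037749, 0.917492) = -2.356°.
Hence λ₂ = 160.352° + -2.356° = 157.996°.
The forward bearing on arrival equals the back-azimuth from the destination plus 180°.
Back-azimuth from P₂ (17.94°, 158.00°) to P₁ (15.16°, 160.35°), with Δλ' = λ₁ − λ₂ = 2.36°: atan2( sin Δλ' cos φ₁ , cos φ₂ sin φ₁ − sin φ₂ cos φ₁ cos Δλ' ) = 140.52°.
Final bearing = (140.52° + 180°) mod 360° = 320.52°.

final bearing 320.52°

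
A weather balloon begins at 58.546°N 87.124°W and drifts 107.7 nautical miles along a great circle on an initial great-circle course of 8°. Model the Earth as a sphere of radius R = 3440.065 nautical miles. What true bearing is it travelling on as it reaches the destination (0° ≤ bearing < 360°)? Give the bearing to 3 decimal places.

final bearing 8.434°

Angular distance δ = d/R = 107.7 / 3440.065 = 0.031308 rad.
With φ₁ = 58.546° = 1.021820 rad and θ = 8° = 0.139626 rad:
Applying the spherical law of cosines for sides, sin φ₂ = sin φ₁ cos δ + cos φ₁ sin δ cos θ = 0.868816, so φ₂ = 60.321°.
Then Δλ = atan2(0.002273, 0.258358) = 0.008799 rad, from sin θ sin δ cos φ₁ over cos δ − sin φ₁ sin φ₂.
λ₂ = -87.124° + 0.504° = -86.620°.
The forward bearing on arrival equals the back-azimuth from the destination plus 180°.
Back-azimuth from P₂ (60.321°, -86.620°) to P₁ (58.546°, -87.124°), with Δλ' = λ₁ − λ₂ = -0.504°: atan2( sin Δλ' cos φ₁ , cos φ₂ sin φ₁ − sin φ₂ cos φ₁ cos Δλ' ) = 188.434°.
Final bearing = (188.434° + 180°) mod 360° = 8.434°.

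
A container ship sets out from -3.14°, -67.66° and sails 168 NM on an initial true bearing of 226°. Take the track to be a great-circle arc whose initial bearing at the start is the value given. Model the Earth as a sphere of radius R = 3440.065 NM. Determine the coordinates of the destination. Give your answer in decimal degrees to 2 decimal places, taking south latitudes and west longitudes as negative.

δ = 168/3440.065 = 0.048836 rad (2.7981°).
With φ₁ = -3.14° = -0.054803 rad and θ = 226° = 3.944444 rad:
sin φ₂ = sin φ₁ cos δ + cos φ₁ sin δ cos θ = (-0.054776)(0.998808) + (0.998499)(0.048817)(-0.694658) = -0.088571
φ₂ = asin(-0.088571) = -0.088687 rad = -5.08°.
Then Δλ = atan2(-0.035063, 0.993956) = -0.035262 rad, from sin θ sin δ cos φ₁ over cos δ − sin φ₁ sin φ₂.
Hence λ₂ = -67.66° + -2.02° = -69.68°.

latitude -5.08°, longitude -69.68°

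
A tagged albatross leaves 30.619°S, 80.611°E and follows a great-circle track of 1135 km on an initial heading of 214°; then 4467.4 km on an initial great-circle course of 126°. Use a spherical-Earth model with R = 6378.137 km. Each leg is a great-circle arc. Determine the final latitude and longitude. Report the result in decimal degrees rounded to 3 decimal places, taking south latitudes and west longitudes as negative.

Apply the spherical direct solution leg by leg, carrying full precision between legs.
Leg 1: from (-30.619°, 80.611°), δ = 1135/6378.137 = 0.177952 rad, θ = 214° → φ = -38.871°, λ = 73.307°.
Leg 2: from (-38.871°, 73.307°), δ = 4467.4/6378.137 = 0.700424 rad, θ = 126° → φ = -50.785°, λ = 128.872°.

latitude -50.785°, longitude 128.872°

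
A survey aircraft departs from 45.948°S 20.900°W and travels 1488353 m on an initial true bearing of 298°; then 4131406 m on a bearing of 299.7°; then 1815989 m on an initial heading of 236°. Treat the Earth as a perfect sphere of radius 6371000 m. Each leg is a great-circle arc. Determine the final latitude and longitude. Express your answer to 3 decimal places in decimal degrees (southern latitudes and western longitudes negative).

latitude -23.840°, longitude -83.765°

Apply the spherical direct solution leg by leg, carrying full precision between legs.
Leg 1: from (-45.948°, -20.900°), δ = 1488353/6371000 = 0.233614 rad, θ = 298° → φ = -38.581°, λ = -36.057°.
Leg 2: from (-38.581°, -36.057°), δ = 4131406/6371000 = 0.648471 rad, θ = 299.7° → φ = -15.254°, λ = -68.999°.
Leg 3: from (-15.254°, -68.999°), δ = 1815989/6371000 = 0.285040 rad, θ = 236° → φ = -23.840°, λ = -83.765°.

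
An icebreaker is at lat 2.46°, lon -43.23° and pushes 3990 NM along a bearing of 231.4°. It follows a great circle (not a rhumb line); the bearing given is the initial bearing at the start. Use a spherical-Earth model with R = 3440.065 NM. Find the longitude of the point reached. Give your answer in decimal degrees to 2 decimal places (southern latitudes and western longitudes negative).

longitude -102.63°

The arc subtends δ = 3990/3440.065 = 1.159862 rad at the centre.
Converting: φ₁ = 0.042935 rad, θ = 4.038692 rad.
Destination latitude: φ₂ = arcsin( sin φ₁ cos δ + cos φ₁ sin δ cos θ ) = arcsin(-0.554267) = -33.66°.
Then Δλ = atan2(-0.715797, 0.423256) = -1.036793 rad, from sin θ sin δ cos φ₁ over cos δ − sin φ₁ sin φ₂.
λ₂ = λ₁ + Δλ = -102.63°.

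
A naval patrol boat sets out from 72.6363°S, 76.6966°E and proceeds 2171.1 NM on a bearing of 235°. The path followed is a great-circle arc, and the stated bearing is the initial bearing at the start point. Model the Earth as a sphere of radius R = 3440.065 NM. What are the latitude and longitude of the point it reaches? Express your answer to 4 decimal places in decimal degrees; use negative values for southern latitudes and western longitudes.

latitude -60.6424°, longitude -22.9401°

Central angle δ = d/R = 0.631122 rad.
Start latitude φ₁ = -1.267743 rad; initial bearing θ = 4.101524 rad.
Destination latitude: φ₂ = arcsin( sin φ₁ cos δ + cos φ₁ sin δ cos θ ) = arcsin(-0.871577) = -60.6424°.
Then Δλ = atan2(-0.144247, -0.024492) = -1.738988 rad, from sin θ sin δ cos φ₁ over cos δ − sin φ₁ sin φ₂.
Hence λ₂ = 76.6966° + -99.6367° = -22.9401°.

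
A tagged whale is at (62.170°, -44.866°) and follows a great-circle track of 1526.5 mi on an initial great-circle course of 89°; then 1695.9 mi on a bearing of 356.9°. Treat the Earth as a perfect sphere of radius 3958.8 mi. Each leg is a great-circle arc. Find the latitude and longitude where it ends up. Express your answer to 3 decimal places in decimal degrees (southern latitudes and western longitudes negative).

Apply the spherical direct solution leg by leg, carrying full precision between legs.
Leg 1: from (62.170°, -44.866°), δ = 1526.5/3958.8 = 0.385597 rad, θ = 89° → φ = 55.333°, λ = -3.480°.
Leg 2: from (55.333°, -3.480°), δ = 1695.9/3958.8 = 0.428387 rad, θ = 356.9° → φ = 79.765°, λ = -10.744°.

latitude 79.765°, longitude -10.744°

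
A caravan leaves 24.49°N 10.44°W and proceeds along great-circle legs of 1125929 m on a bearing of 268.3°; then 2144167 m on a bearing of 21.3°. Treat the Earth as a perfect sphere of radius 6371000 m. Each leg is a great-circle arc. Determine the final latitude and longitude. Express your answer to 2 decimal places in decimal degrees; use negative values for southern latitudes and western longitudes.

latitude 41.47°, longitude -12.30°

Apply the spherical direct solution leg by leg, carrying full precision between legs.
Leg 1: from (24.49°, -10.44°), δ = 1125929/6371000 = 0.176727 rad, θ = 268.3° → φ = 23.79°, λ = -21.51°.
Leg 2: from (23.79°, -21.51°), δ = 2144167/6371000 = 0.336551 rad, θ = 21.3° → φ = 41.47°, λ = -12.30°.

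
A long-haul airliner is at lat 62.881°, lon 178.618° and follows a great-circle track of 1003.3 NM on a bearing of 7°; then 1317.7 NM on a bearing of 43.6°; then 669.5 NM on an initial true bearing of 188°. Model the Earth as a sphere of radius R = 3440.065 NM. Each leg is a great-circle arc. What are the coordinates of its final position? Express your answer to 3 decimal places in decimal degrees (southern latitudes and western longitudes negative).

Apply the spherical direct solution leg by leg, carrying full precision between legs.
Leg 1: from (62.881°, 178.618°), δ = 1003.3/3440.065 = 0.291651 rad, θ = 7° → φ = 79.286°, λ = -170.517°.
Leg 2: from (79.286°, -170.517°), δ = 1317.7/3440.065 = 0.383045 rad, θ = 43.6° → φ = 74.087°, λ = -60.578°.
Leg 3: from (74.087°, -60.578°), δ = 669.5/3440.065 = 0.194618 rad, θ = 188° → φ = 63.001°, λ = -63.976°.

latitude 63.001°, longitude -63.976°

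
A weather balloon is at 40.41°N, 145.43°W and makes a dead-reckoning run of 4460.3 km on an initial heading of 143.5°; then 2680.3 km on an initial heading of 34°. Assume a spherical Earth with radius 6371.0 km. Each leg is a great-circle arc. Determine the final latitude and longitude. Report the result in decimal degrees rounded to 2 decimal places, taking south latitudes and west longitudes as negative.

Apply the spherical direct solution leg by leg, carrying full precision between legs.
Leg 1: from (40.41°, -145.43°), δ = 4460.3/6371 = 0.700094 rad, θ = 143.5° → φ = 5.82°, λ = -122.77°.
Leg 2: from (5.82°, -122.77°), δ = 2680.3/6371 = 0.420703 rad, θ = 34° → φ = 25.43°, λ = -108.12°.

latitude 25.43°, longitude -108.12°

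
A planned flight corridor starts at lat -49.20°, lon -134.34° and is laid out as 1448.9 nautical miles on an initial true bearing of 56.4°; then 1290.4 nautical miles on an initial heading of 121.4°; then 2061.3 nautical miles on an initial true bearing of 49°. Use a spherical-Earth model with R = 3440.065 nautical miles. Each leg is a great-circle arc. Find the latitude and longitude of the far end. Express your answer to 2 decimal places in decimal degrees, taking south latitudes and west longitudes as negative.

Apply the spherical direct solution leg by leg, carrying full precision between legs.
Leg 1: from (-49.20°, -134.34°), δ = 1448.9/3440.065 = 0.421184 rad, θ = 56.4° → φ = -32.89°, λ = -110.42°.
Leg 2: from (-32.89°, -110.42°), δ = 1290.4/3440.065 = 0.375109 rad, θ = 121.4° → φ = -41.72°, λ = -85.65°.
Leg 3: from (-41.72°, -85.65°), δ = 2061.3/3440.065 = 0.599204 rad, θ = 49° → φ = -15.87°, λ = -59.38°.

latitude -15.87°, longitude -59.38°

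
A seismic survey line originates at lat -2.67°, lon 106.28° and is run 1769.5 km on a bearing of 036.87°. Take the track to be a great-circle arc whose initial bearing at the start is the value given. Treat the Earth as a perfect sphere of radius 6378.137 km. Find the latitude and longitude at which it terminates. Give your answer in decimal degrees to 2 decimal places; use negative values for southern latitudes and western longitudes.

Angular distance δ = d/R = 1769.5 / 6378.137 = 0.277432 rad.
Start latitude φ₁ = -0.046600 rad; initial bearing θ = 0.643503 rad.
sin φ₂ = sin φ₁ cos δ + cos φ₁ sin δ cos θ = (-0.046583)(0.961762) + (0.998914)(0.273887)(0.799999) = 0.174069
φ₂ = asin(0.174069) = 0.174960 rad = 10.02°.
Then Δλ = atan2(0.164154, 0.969871) = 0.167665 rad, from sin θ sin δ cos φ₁ over cos δ − sin φ₁ sin φ₂.
λ₂ = λ₁ + Δλ = 115.89°.

latitude 10.02°, longitude 115.89°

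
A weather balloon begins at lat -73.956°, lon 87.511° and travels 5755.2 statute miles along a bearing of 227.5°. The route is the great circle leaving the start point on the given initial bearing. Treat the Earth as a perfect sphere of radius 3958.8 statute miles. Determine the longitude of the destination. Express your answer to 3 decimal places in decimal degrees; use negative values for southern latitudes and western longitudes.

longitude -42.404°

δ = 5755.2/3958.8 = 1.453774 rad (83.2951°).
Start latitude φ₁ = -1.290776 rad; initial bearing θ = 3.970624 rad.
sin φ₂ = sin φ₁ cos δ + cos φ₁ sin δ cos θ = (-0.961050)(0.116756) + (0.276375)(0.993161)(-0.675590) = -0.297647
φ₂ = asin(-0.297647) = -0.302227 rad = -17.316°.
For the longitude increment, Δλ = atan2( sin θ sin δ cos φ₁, cos δ − sin φ₁ sin φ₂ ) = atan2(-0.202372, -0.169298) = -129.915°.
λ₂ = λ₁ + Δλ = -42.404°.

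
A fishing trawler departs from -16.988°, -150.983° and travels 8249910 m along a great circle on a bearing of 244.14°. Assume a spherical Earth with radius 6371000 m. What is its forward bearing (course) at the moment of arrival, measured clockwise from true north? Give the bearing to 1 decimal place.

final bearing 281.0°

Angular distance δ = d/R = 8249910 / 6371000 = 1.294916 rad.
Converting: φ₁ = -0.296497 rad, θ = 4.261047 rad.
Applying the spherical law of cosines for sides, sin φ₂ = sin φ₁ cos δ + cos φ₁ sin δ cos θ = -0.480954, so φ₂ = -28.748°.
For the longitude increment, Δλ = atan2( sin θ sin δ cos φ₁, cos δ − sin φ₁ sin φ₂ ) = atan2(-0.828055, 0.131873) = -80.951°.
λ₂ = -150.983° + -80.951° = -231.934°, normalized to (−180°, 180°] → 128.066°.
The forward bearing on arrival equals the back-azimuth from the destination plus 180°.
Back-azimuth from P₂ (-28.7°, 128.1°) to P₁ (-17.0°, -151.0°), with Δλ' = λ₁ − λ₂ = -279.0°: atan2( sin Δλ' cos φ₁ , cos φ₂ sin φ₁ − sin φ₂ cos φ₁ cos Δλ' ) = 101.0°.
Final bearing = (101.0° + 180°) mod 360° = 281.0°.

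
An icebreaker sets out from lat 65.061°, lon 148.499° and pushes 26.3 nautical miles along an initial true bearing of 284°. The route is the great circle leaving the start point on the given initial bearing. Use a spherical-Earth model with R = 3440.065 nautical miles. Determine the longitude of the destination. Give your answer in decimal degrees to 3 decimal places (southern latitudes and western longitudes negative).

longitude 147.487°

The arc subtends δ = 26.3/3440.065 = 0.007645 rad at the centre.
Start latitude φ₁ = 1.135529 rad; initial bearing θ = 4.956735 rad.
Destination latitude: φ₂ = arcsin( sin φ₁ cos δ + cos φ₁ sin δ cos θ ) = arcsin(0.907511) = 65.164°.
Then Δλ = atan2(-0.003128, 0.177079) = -0.017662 rad, from sin θ sin δ cos φ₁ over cos δ − sin φ₁ sin φ₂.
λ₂ = 148.499° + -1.012° = 147.487°.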